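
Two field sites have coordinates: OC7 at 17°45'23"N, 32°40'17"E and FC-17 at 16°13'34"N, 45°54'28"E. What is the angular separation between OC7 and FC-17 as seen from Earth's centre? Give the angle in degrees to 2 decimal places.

OC7: φ = +17.75639°, λ = +32.67139°
FC-17: φ = +16.22611°, λ = +45.90778°
Δφ = -1.5303°,  Δλ = 13.2364°
a = sin²(Δφ/2) + cos φ₁ cos φ₂ sin²(Δλ/2) = 0.012325
c = 2·arcsin(√a) = 0.222493 rad = 12.7479°

12.75°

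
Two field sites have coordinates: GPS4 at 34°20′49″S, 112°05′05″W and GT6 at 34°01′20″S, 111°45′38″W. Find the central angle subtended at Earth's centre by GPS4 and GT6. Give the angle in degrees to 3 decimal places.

GPS4: φ = -34.34694°, λ = -112.08472°
GT6: φ = -34.02222°, λ = -111.76056°
Δφ = 0.3247°,  Δλ = 0.3242°
a = sin²(Δφ/2) + cos φ₁ cos φ₂ sin²(Δλ/2) = 0.000014
c = 2·arcsin(√a) = 0.007350 rad = 0.4211°

0.421°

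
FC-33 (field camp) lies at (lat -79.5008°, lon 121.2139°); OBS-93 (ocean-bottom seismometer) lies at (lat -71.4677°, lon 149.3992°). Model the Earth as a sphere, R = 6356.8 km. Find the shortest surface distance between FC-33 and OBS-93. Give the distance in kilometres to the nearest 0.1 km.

1162.7 km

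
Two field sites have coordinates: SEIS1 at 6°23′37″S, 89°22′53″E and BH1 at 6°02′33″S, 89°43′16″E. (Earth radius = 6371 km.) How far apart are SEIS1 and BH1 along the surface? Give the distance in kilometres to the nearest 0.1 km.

SEIS1: φ = -6.39361°, λ = +89.38139°
BH1: φ = -6.04250°, λ = +89.72111°
Δφ = 0.3511°,  Δλ = 0.3397°
a = sin²(Δφ/2) + cos φ₁ cos φ₂ sin²(Δλ/2) = 0.000018
c = 2·arcsin(√a) = 0.008503 rad = 0.4872°
d = R·c = 6371 × 0.008503 = 54.2 km

54.2 km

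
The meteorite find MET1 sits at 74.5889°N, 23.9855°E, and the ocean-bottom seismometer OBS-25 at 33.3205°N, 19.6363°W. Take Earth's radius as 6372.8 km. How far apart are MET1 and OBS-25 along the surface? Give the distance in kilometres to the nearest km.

5155 km

Δφ = -41.2684°,  Δλ = -43.6218°
a = sin²(Δφ/2) + cos φ₁ cos φ₂ sin²(Δλ/2) = 0.154840
c = 2·arcsin(√a) = 0.808865 rad = 46.3446°
d = R·c = 6372.8 × 0.808865 = 5154.7 km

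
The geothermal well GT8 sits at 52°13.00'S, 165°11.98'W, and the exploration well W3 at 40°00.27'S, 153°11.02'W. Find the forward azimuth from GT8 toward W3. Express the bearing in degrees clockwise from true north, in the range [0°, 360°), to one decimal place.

GT8: φ = -52.21667°, λ = -165.19967°
W3: φ = -40.00450°, λ = -153.18367°
Δλ = 12.0160°
y = sin Δλ · cos φ₂ = 0.159468
x = cos φ₁ sin φ₂ − sin φ₁ cos φ₂ cos Δλ = 0.198268
θ = atan2(y, x) = 38.8100° → 38.8100° (mod 360°)

38.8°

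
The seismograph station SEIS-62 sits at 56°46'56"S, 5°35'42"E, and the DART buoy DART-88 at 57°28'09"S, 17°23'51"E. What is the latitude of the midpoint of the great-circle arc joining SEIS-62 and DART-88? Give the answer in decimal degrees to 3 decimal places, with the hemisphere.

SEIS-62: φ = -56.78222°, λ = +5.59500°
DART-88: φ = -57.46917°, λ = +17.39750°
Bx = cos φ₂ cos Δλ = 0.526384,  By = cos φ₂ sin Δλ = 0.109991
φₘ = atan2(sin φ₁ + sin φ₂, √((cos φ₁ + Bx)² + By²)) = -57.26432°
λₘ = λ₁ + atan2(By, cos φ₁ + Bx) = 11.44132°

57.264°S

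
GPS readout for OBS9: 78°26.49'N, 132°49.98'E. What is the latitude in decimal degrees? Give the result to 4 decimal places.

78.4415°N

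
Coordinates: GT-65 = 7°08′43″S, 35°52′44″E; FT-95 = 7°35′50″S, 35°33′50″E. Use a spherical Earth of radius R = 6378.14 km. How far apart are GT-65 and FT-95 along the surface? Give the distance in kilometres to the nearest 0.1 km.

61.2 km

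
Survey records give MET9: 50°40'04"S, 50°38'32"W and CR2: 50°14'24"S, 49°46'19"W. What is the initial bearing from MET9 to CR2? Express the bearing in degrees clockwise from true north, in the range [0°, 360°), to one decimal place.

MET9: φ = -50.66778°, λ = -50.64222°
CR2: φ = -50.24000°, λ = -49.77194°
Δλ = 0.8703°
y = sin Δλ · cos φ₂ = 0.009714
x = cos φ₁ sin φ₂ − sin φ₁ cos φ₂ cos Δλ = 0.007409
θ = atan2(y, x) = 52.6674° → 52.6674° (mod 360°)

52.7°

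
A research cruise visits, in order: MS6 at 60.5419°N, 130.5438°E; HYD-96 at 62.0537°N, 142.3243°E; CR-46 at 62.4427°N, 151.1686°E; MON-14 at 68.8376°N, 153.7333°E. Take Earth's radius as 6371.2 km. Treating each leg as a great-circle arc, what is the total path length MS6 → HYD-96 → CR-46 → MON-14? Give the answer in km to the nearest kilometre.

MS6→HYD-96: c = 0.102050 rad, d = 650.18 km
HYD-96→CR-46: c = 0.072140 rad, d = 459.62 km
CR-46→MON-14: c = 0.113104 rad, d = 720.61 km
Total = 650.18 + 459.62 + 720.61 = 1830.41 km

1830 km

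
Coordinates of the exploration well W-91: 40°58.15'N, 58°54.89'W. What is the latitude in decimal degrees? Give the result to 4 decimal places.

40.9692°N

40° + 58.15′/60 = 40 + 0.96917 = 40.9692°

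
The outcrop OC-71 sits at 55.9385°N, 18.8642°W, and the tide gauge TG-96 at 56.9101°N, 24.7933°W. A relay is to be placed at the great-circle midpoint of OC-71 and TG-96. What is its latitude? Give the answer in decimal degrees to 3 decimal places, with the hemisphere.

Bx = cos φ₂ cos Δλ = 0.543034,  By = cos φ₂ sin Δλ = -0.056396
φₘ = atan2(sin φ₁ + sin φ₂, √((cos φ₁ + Bx)² + By²)) = 56.45964°
λₘ = λ₁ + atan2(By, cos φ₁ + Bx) = -21.79085°

56.460°N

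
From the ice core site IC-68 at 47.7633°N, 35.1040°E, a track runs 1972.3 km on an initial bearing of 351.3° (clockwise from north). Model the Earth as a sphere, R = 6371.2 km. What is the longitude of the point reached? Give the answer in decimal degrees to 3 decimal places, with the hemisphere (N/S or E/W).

δ = d/R = 1972.3/6371.2 = 0.309565 rad
φ₂ = arcsin(sin φ₁ cos δ + cos φ₁ sin δ cos θ)
   = arcsin(0.74037·0.95247 + 0.67219·0.30464·0.98849) = 65.17652°
λ₂ = λ₁ + atan2(sin θ sin δ cos φ₁, cos δ − sin φ₁ sin φ₂) = 28.80240°

28.802°E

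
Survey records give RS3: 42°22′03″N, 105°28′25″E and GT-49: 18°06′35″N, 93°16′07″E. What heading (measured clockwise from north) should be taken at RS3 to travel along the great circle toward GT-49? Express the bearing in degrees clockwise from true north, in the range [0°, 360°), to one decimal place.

RS3: φ = +42.36750°, λ = +105.47361°
GT-49: φ = +18.10972°, λ = +93.26861°
Δλ = -12.2050°
y = sin Δλ · cos φ₂ = -0.200937
x = cos φ₁ sin φ₂ − sin φ₁ cos φ₂ cos Δλ = -0.396366
θ = atan2(y, x) = -153.1173° → 206.8827° (mod 360°)

206.9°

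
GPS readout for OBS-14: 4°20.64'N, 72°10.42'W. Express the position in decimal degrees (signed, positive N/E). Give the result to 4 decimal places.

lat: 4.3440° N → +4.3440°
lon: 72.1737° W → -72.1737°

+4.3440°, -72.1737°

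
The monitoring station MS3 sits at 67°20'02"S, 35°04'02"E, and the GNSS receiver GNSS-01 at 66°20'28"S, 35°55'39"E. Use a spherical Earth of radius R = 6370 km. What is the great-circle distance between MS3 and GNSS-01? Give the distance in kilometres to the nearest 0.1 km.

116.6 km

MS3: φ = -67.33389°, λ = +35.06722°
GNSS-01: φ = -66.34111°, λ = +35.92750°
Δφ = 0.9928°,  Δλ = 0.8603°
a = sin²(Δφ/2) + cos φ₁ cos φ₂ sin²(Δλ/2) = 0.000084
c = 2·arcsin(√a) = 0.018306 rad = 1.0488°
d = R·c = 6370 × 0.018306 = 116.6 km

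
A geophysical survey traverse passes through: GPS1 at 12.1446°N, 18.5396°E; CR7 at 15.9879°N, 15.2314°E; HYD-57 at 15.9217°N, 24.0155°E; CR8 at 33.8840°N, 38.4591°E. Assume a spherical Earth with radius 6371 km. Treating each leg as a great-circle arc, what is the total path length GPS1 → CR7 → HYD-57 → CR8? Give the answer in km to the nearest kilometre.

3962 km

GPS1→CR7: c = 0.087378 rad, d = 556.68 km
CR7→HYD-57: c = 0.147399 rad, d = 939.08 km
HYD-57→CR8: c = 0.387047 rad, d = 2465.88 km
Total = 556.68 + 939.08 + 2465.88 = 3961.64 km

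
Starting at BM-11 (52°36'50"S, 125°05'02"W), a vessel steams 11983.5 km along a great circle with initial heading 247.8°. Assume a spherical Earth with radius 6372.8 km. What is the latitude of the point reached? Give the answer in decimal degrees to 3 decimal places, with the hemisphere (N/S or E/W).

1.352°N

BM-11: φ = -52.61389°, λ = -125.08389°
δ = d/R = 11983.5/6372.8 = 1.880414 rad
φ₂ = arcsin(sin φ₁ cos δ + cos φ₁ sin δ cos θ)
   = arcsin(-0.79456·-0.30469 + 0.60718·0.95245·-0.37784) = 1.35165°
λ₂ = λ₁ + atan2(sin θ sin δ cos φ₁, cos δ − sin φ₁ sin φ₂) = 116.81176°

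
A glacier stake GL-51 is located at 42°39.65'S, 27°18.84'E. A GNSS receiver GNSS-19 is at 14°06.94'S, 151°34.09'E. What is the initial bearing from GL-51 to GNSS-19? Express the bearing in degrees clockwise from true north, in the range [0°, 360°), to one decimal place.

124.4°

GL-51: φ = -42.66083°, λ = +27.31400°
GNSS-19: φ = -14.11567°, λ = +151.56817°
Δλ = 124.2542°
y = sin Δλ · cos φ₂ = 0.801591
x = cos φ₁ sin φ₂ − sin φ₁ cos φ₂ cos Δλ = -0.549257
θ = atan2(y, x) = 124.4192° → 124.4192° (mod 360°)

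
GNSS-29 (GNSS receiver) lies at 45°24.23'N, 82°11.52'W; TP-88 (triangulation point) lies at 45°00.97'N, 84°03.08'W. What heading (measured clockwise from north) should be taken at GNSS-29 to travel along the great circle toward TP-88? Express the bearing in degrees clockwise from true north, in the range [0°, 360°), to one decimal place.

254.2°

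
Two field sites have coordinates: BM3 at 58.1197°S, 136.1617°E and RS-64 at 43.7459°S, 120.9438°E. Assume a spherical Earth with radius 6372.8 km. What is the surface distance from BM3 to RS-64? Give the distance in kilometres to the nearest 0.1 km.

1912.2 km

Δφ = 14.3738°,  Δλ = -15.2179°
a = sin²(Δφ/2) + cos φ₁ cos φ₂ sin²(Δλ/2) = 0.022341
c = 2·arcsin(√a) = 0.300063 rad = 17.1923°
d = R·c = 6372.8 × 0.300063 = 1912.2 km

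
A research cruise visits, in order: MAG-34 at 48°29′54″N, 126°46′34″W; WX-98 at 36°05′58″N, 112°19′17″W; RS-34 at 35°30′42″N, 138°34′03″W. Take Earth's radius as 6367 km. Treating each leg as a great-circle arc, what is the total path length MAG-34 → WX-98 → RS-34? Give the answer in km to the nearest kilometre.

4172 km

MAG-34: φ = +48.49833°, λ = -126.77611°
WX-98: φ = +36.09944°, λ = -112.32139°
RS-34: φ = +35.51167°, λ = -138.56750°
MAG-34→WX-98: c = 0.284764 rad, d = 1813.09 km
WX-98→RS-34: c = 0.370519 rad, d = 2359.09 km
Total = 1813.09 + 2359.09 = 4172.18 km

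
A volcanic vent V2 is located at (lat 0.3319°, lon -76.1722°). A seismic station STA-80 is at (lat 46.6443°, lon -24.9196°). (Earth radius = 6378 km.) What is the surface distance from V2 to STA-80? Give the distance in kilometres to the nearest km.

Δφ = 46.3124°,  Δλ = 51.2526°
a = sin²(Δφ/2) + cos φ₁ cos φ₂ sin²(Δλ/2) = 0.283054
c = 2·arcsin(√a) = 1.121987 rad = 64.2851°
d = R·c = 6378 × 1.121987 = 7156.0 km

7156 km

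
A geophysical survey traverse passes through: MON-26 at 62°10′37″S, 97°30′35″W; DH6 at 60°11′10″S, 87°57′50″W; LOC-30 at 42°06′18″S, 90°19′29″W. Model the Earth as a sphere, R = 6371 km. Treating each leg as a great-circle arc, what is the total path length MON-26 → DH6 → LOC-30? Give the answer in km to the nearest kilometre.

MON-26: φ = -62.17694°, λ = -97.50972°
DH6: φ = -60.18611°, λ = -87.96389°
LOC-30: φ = -42.10500°, λ = -90.32472°
MON-26→DH6: c = 0.087399 rad, d = 556.82 km
DH6→LOC-30: c = 0.316582 rad, d = 2016.94 km
Total = 556.82 + 2016.94 = 2573.76 km

2574 km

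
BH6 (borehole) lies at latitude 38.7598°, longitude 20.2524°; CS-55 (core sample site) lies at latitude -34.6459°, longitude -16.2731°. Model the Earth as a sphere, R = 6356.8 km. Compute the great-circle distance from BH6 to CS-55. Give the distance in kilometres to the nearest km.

8966 km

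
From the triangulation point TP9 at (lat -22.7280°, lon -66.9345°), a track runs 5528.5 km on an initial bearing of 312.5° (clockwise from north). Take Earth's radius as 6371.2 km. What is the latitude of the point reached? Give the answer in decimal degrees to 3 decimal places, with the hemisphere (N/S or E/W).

δ = d/R = 5528.5/6371.2 = 0.867733 rad
φ₂ = arcsin(sin φ₁ cos δ + cos φ₁ sin δ cos θ)
   = arcsin(-0.38636·0.64656 + 0.92235·0.76287·0.67559) = 13.03595°
λ₂ = λ₁ + atan2(sin θ sin δ cos φ₁, cos δ − sin φ₁ sin φ₂) = -102.19687°

13.036°N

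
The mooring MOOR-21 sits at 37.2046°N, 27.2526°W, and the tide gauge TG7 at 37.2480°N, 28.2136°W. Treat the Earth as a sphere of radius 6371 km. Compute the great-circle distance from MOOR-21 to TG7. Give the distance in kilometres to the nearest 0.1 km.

Δφ = 0.0434°,  Δλ = -0.9610°
a = sin²(Δφ/2) + cos φ₁ cos φ₂ sin²(Δλ/2) = 0.000045
c = 2·arcsin(√a) = 0.013377 rad = 0.7664°
d = R·c = 6371 × 0.013377 = 85.2 km

85.2 km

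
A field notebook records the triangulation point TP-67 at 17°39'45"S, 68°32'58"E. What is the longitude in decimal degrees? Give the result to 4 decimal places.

68.5494°E

68° + 32′/60 + 58″/3600 = 68 + 0.53333 + 0.01611 = 68.5494°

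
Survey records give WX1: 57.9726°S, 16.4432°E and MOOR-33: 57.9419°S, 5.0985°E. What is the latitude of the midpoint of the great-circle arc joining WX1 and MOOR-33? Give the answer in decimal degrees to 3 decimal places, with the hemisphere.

58.084°S

Bx = cos φ₂ cos Δλ = 0.520408,  By = cos φ₂ sin Δλ = -0.104410
φₘ = atan2(sin φ₁ + sin φ₂, √((cos φ₁ + Bx)² + By²)) = -58.08360°
λₘ = λ₁ + atan2(By, cos φ₁ + Bx) = 10.76841°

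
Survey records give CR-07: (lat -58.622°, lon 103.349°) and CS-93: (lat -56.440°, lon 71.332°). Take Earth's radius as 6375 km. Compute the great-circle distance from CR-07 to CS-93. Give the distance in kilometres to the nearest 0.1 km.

1909.1 km

Δφ = 2.1820°,  Δλ = -32.0170°
a = sin²(Δφ/2) + cos φ₁ cos φ₂ sin²(Δλ/2) = 0.022254
c = 2·arcsin(√a) = 0.299473 rad = 17.1585°
d = R·c = 6375 × 0.299473 = 1909.1 km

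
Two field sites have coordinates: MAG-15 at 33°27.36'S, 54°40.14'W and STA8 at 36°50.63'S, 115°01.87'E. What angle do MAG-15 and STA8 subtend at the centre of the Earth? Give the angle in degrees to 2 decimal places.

109.05°

MAG-15: φ = -33.45600°, λ = -54.66900°
STA8: φ = -36.84383°, λ = +115.03117°
Δφ = -3.3878°,  Δλ = 169.7002°
a = sin²(Δφ/2) + cos φ₁ cos φ₂ sin²(Δλ/2) = 0.663169
c = 2·arcsin(√a) = 1.903224 rad = 109.0467°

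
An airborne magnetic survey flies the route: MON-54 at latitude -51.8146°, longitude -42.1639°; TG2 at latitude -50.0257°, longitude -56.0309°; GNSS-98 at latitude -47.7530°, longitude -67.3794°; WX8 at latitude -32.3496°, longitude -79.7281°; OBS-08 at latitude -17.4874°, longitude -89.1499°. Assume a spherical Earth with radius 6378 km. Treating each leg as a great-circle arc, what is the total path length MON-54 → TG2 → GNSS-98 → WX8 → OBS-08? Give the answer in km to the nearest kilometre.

MON-54→TG2: c = 0.155481 rad, d = 991.66 km
TG2→GNSS-98: c = 0.135984 rad, d = 867.30 km
GNSS-98→WX8: c = 0.314540 rad, d = 2006.13 km
WX8→OBS-08: c = 0.298850 rad, d = 1906.06 km
Total = 991.66 + 867.30 + 2006.13 + 1906.06 = 5771.16 km

5771 km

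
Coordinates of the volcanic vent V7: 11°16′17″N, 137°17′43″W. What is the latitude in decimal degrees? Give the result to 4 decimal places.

11.2714°N

11° + 16′/60 + 17″/3600 = 11 + 0.26667 + 0.00472 = 11.2714°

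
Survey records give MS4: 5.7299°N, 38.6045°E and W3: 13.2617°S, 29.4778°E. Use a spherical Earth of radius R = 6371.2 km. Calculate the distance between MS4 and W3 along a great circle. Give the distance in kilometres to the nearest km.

Δφ = -18.9916°,  Δλ = -9.1267°
a = sin²(Δφ/2) + cos φ₁ cos φ₂ sin²(Δλ/2) = 0.033347
c = 2·arcsin(√a) = 0.367286 rad = 21.0439°
d = R·c = 6371.2 × 0.367286 = 2340.1 km

2340 km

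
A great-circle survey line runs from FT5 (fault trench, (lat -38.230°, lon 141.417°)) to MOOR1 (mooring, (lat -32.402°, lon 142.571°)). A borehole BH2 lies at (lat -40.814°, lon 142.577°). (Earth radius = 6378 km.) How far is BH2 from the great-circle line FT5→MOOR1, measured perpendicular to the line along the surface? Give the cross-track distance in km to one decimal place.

δ₁₃ = central angle FT5→BH2 = 0.047725 rad  (haversine)
θ₁₃ = bearing FT5→BH2 = 161.267°,  θ₁₂ = bearing FT5→MOOR1 = 9.516°
dₓₜ = R·arcsin(sin δ₁₃ · sin(θ₁₃ − θ₁₂)) = 6378·arcsin(0.04771·sin(151.751°)) = 144.030 km
|dₓₜ| = 144.030 km

144.0 km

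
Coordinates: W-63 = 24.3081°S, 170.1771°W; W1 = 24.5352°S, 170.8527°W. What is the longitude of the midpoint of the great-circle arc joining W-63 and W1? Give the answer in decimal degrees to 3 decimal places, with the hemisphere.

170.515°W

Bx = cos φ₂ cos Δλ = 0.909643,  By = cos φ₂ sin Δλ = -0.010727
φₘ = atan2(sin φ₁ + sin φ₂, √((cos φ₁ + Bx)² + By²)) = -24.42202°
λₘ = λ₁ + atan2(By, cos φ₁ + Bx) = -170.51460°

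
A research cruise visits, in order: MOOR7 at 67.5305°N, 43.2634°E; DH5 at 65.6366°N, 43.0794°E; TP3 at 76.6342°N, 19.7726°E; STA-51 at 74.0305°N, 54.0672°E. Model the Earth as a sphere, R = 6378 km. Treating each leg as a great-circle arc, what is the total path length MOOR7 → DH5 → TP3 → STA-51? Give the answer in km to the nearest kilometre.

MOOR7→DH5: c = 0.033079 rad, d = 210.98 km
DH5→TP3: c = 0.229177 rad, d = 1461.69 km
TP3→STA-51: c = 0.155651 rad, d = 992.74 km
Total = 210.98 + 1461.69 + 992.74 = 2665.41 km

2665 km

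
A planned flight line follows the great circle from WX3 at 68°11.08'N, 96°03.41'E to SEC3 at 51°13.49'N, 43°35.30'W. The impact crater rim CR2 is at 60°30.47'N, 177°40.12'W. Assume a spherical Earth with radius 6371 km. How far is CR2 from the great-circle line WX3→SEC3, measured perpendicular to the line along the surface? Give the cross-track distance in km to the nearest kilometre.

3880 km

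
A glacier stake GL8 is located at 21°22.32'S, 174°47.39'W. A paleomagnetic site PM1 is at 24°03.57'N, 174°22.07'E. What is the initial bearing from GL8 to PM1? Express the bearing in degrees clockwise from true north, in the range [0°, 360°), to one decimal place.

346.3°

GL8: φ = -21.37200°, λ = -174.78983°
PM1: φ = +24.05950°, λ = +174.36783°
Δλ = -10.8423°
y = sin Δλ · cos φ₂ = -0.171765
x = cos φ₁ sin φ₂ − sin φ₁ cos φ₂ cos Δλ = 0.706472
θ = atan2(y, x) = -13.6652° → 346.3348° (mod 360°)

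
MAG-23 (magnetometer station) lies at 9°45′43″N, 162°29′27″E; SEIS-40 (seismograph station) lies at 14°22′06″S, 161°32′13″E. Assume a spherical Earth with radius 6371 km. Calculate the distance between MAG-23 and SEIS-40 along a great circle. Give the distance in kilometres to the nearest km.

MAG-23: φ = +9.76194°, λ = +162.49083°
SEIS-40: φ = -14.36833°, λ = +161.53694°
Δφ = -24.1303°,  Δλ = -0.9539°
a = sin²(Δφ/2) + cos φ₁ cos φ₂ sin²(Δλ/2) = 0.043757
c = 2·arcsin(√a) = 0.421476 rad = 24.1488°
d = R·c = 6371 × 0.421476 = 2685.2 km

2685 km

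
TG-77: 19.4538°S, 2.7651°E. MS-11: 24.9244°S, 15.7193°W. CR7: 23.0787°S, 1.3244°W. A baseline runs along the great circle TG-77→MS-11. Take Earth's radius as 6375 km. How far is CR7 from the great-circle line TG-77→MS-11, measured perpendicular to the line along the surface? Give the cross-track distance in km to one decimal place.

230.2 km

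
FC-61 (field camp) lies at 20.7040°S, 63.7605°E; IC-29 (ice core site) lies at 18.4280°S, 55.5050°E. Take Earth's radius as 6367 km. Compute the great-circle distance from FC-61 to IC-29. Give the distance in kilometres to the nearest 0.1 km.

Δφ = 2.2760°,  Δλ = -8.2555°
a = sin²(Δφ/2) + cos φ₁ cos φ₂ sin²(Δλ/2) = 0.004993
c = 2·arcsin(√a) = 0.141433 rad = 8.1035°
d = R·c = 6367 × 0.141433 = 900.5 km

900.5 km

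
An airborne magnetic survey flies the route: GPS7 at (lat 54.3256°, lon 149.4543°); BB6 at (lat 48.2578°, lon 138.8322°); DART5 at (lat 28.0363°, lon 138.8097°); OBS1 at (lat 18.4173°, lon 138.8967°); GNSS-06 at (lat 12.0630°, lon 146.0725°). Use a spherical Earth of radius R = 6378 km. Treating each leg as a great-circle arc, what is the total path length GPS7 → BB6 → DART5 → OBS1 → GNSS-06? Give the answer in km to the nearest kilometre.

GPS7→BB6: c = 0.156722 rad, d = 999.57 km
BB6→DART5: c = 0.352932 rad, d = 2251.00 km
DART5→OBS1: c = 0.167889 rad, d = 1070.80 km
OBS1→GNSS-06: c = 0.163956 rad, d = 1045.71 km
Total = 999.57 + 2251.00 + 1070.80 + 1045.71 = 5367.08 km

5367 km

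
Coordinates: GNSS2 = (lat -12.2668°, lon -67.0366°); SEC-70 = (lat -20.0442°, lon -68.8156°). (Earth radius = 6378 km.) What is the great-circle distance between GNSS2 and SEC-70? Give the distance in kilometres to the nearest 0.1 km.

Δφ = -7.7774°,  Δλ = -1.7790°
a = sin²(Δφ/2) + cos φ₁ cos φ₂ sin²(Δλ/2) = 0.004821
c = 2·arcsin(√a) = 0.138973 rad = 7.9625°
d = R·c = 6378 × 0.138973 = 886.4 km

886.4 km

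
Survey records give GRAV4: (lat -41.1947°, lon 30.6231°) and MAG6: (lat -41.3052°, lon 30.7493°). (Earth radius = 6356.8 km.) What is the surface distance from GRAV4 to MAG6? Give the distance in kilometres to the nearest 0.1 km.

Δφ = -0.1105°,  Δλ = 0.1262°
a = sin²(Δφ/2) + cos φ₁ cos φ₂ sin²(Δλ/2) = 0.000002
c = 2·arcsin(√a) = 0.002542 rad = 0.1456°
d = R·c = 6356.8 × 0.002542 = 16.2 km

16.2 km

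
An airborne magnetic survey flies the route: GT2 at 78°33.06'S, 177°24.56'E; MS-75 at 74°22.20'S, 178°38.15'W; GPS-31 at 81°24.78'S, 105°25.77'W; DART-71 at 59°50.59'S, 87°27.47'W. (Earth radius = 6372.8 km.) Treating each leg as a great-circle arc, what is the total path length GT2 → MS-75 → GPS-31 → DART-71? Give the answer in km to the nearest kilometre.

GT2: φ = -78.55100°, λ = +177.40933°
MS-75: φ = -74.37000°, λ = -178.63583°
GPS-31: φ = -81.41300°, λ = -105.42950°
DART-71: φ = -59.84317°, λ = -87.45783°
GT2→MS-75: c = 0.074699 rad, d = 476.04 km
MS-75→GPS-31: c = 0.269706 rad, d = 1718.78 km
GPS-31→DART-71: c = 0.386297 rad, d = 2461.80 km
Total = 476.04 + 1718.78 + 2461.80 = 4656.62 km

4657 km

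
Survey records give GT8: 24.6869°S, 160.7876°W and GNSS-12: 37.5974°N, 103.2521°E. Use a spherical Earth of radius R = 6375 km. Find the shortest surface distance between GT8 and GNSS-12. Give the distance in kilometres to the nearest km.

12155 km

Δφ = 62.2843°,  Δλ = -95.9603°
a = sin²(Δφ/2) + cos φ₁ cos φ₂ sin²(Δλ/2) = 0.664786
c = 2·arcsin(√a) = 1.906647 rad = 109.2428°
d = R·c = 6375 × 1.906647 = 12154.9 km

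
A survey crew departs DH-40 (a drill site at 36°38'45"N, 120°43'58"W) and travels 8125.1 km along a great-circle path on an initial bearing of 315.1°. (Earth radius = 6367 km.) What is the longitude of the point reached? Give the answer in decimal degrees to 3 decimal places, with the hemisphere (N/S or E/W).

DH-40: φ = +36.64583°, λ = -120.73278°
δ = d/R = 8125.1/6367 = 1.276127 rad
φ₂ = arcsin(sin φ₁ cos δ + cos φ₁ sin δ cos θ)
   = arcsin(0.59687·0.29042 + 0.80234·0.95690·0.70834) = 45.82196°
λ₂ = λ₁ + atan2(sin θ sin δ cos φ₁, cos δ − sin φ₁ sin φ₂) = 135.01710°

135.017°E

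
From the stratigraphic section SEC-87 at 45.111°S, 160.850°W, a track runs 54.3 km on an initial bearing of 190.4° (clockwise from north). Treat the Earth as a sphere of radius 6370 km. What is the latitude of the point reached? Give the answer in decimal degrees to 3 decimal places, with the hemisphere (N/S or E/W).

45.591°S

δ = d/R = 54.3/6370 = 0.008524 rad
φ₂ = arcsin(sin φ₁ cos δ + cos φ₁ sin δ cos θ)
   = arcsin(-0.70848·0.99996 + 0.70574·0.00852·-0.98357) = -45.59132°
λ₂ = λ₁ + atan2(sin θ sin δ cos φ₁, cos δ − sin φ₁ sin φ₂) = -160.97599°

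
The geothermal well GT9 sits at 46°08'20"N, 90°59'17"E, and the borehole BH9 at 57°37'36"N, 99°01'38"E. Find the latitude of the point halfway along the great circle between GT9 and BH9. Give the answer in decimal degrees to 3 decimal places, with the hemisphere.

51.950°N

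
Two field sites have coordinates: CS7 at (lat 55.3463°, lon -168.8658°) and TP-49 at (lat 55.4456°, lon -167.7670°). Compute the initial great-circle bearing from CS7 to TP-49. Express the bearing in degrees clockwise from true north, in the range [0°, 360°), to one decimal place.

80.5°

Δλ = 1.0988°
y = sin Δλ · cos φ₂ = 0.010877
x = cos φ₁ sin φ₂ − sin φ₁ cos φ₂ cos Δλ = 0.001819
θ = atan2(y, x) = 80.5063° → 80.5063° (mod 360°)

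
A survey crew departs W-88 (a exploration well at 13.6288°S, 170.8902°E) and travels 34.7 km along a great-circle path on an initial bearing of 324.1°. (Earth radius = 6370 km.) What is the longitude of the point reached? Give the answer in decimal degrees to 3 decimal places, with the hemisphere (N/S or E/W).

170.702°E

δ = d/R = 34.7/6370 = 0.005447 rad
φ₂ = arcsin(sin φ₁ cos δ + cos φ₁ sin δ cos θ)
   = arcsin(-0.23563·0.99999 + 0.97184·0.00545·0.81004) = -13.37590°
λ₂ = λ₁ + atan2(sin θ sin δ cos φ₁, cos δ − sin φ₁ sin φ₂) = 170.70208°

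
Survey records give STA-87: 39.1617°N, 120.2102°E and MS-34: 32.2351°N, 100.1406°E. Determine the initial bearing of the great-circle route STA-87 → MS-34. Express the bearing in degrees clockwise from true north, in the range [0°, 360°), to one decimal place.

253.1°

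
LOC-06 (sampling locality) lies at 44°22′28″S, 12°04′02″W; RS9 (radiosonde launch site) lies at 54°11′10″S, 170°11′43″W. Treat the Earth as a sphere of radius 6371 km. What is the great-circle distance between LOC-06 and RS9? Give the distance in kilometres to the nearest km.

8861 km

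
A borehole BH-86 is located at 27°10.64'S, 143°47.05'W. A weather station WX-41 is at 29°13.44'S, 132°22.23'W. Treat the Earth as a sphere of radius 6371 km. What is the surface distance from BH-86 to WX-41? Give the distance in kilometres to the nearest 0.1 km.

BH-86: φ = -27.17733°, λ = -143.78417°
WX-41: φ = -29.22400°, λ = -132.37050°
Δφ = -2.0467°,  Δλ = 11.4137°
a = sin²(Δφ/2) + cos φ₁ cos φ₂ sin²(Δλ/2) = 0.007996
c = 2·arcsin(√a) = 0.179076 rad = 10.2603°
d = R·c = 6371 × 0.179076 = 1140.9 km

1140.9 km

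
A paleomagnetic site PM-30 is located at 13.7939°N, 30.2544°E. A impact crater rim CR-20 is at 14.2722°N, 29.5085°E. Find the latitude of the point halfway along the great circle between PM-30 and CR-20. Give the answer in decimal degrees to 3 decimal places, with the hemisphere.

14.033°N

Bx = cos φ₂ cos Δλ = 0.969053,  By = cos φ₂ sin Δλ = -0.012616
φₘ = atan2(sin φ₁ + sin φ₂, √((cos φ₁ + Bx)² + By²)) = 14.03334°
λₘ = λ₁ + atan2(By, cos φ₁ + Bx) = 29.88184°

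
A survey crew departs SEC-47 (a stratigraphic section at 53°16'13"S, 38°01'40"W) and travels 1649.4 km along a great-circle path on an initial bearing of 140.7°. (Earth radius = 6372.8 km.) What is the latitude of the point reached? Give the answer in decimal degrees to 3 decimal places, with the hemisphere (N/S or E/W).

63.280°S

SEC-47: φ = -53.27028°, λ = -38.02778°
δ = d/R = 1649.4/6372.8 = 0.258819 rad
φ₂ = arcsin(sin φ₁ cos δ + cos φ₁ sin δ cos θ)
   = arcsin(-0.80147·0.96669 + 0.59804·0.25594·-0.77384) = -63.28026°
λ₂ = λ₁ + atan2(sin θ sin δ cos φ₁, cos δ − sin φ₁ sin φ₂) = -16.89464°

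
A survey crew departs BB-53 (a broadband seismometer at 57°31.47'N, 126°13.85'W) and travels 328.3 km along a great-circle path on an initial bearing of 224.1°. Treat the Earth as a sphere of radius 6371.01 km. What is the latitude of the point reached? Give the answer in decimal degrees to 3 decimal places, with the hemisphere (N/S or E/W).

55.350°N

BB-53: φ = +57.52450°, λ = -126.23083°
δ = d/R = 328.3/6371.01 = 0.051530 rad
φ₂ = arcsin(sin φ₁ cos δ + cos φ₁ sin δ cos θ)
   = arcsin(0.84362·0.99867 + 0.53694·0.05151·-0.71813) = 55.35000°
λ₂ = λ₁ + atan2(sin θ sin δ cos φ₁, cos δ − sin φ₁ sin φ₂) = -129.84542°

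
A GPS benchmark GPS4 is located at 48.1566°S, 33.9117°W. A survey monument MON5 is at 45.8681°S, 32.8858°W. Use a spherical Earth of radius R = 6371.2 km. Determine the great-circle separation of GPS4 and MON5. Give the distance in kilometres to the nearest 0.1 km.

Δφ = 2.2885°,  Δλ = 1.0259°
a = sin²(Δφ/2) + cos φ₁ cos φ₂ sin²(Δλ/2) = 0.000436
c = 2·arcsin(√a) = 0.041765 rad = 2.3930°
d = R·c = 6371.2 × 0.041765 = 266.1 km

266.1 km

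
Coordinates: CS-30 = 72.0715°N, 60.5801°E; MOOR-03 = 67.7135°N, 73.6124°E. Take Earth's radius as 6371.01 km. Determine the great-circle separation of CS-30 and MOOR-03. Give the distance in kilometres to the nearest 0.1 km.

692.3 km

Δφ = -4.3580°,  Δλ = 13.0323°
a = sin²(Δφ/2) + cos φ₁ cos φ₂ sin²(Δλ/2) = 0.002949
c = 2·arcsin(√a) = 0.108664 rad = 6.2260°
d = R·c = 6371.01 × 0.108664 = 692.3 km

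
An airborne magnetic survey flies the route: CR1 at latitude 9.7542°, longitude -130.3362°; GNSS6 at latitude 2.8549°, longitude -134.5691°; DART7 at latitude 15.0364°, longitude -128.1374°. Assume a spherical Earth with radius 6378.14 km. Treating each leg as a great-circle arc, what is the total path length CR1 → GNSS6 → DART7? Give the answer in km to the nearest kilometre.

2428 km

CR1→GNSS6: c = 0.141015 rad, d = 899.41 km
GNSS6→DART7: c = 0.239683 rad, d = 1528.73 km
Total = 899.41 + 1528.73 = 2428.15 km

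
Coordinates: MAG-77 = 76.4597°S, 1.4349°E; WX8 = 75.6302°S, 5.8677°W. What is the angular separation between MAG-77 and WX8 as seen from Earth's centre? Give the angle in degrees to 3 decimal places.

1.945°

Δφ = 0.8295°,  Δλ = -7.3026°
a = sin²(Δφ/2) + cos φ₁ cos φ₂ sin²(Δλ/2) = 0.000288
c = 2·arcsin(√a) = 0.033946 rad = 1.9450°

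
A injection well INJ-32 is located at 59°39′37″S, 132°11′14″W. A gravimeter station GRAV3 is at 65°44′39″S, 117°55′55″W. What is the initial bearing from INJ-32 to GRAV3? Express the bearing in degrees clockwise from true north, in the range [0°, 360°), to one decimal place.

139.1°

INJ-32: φ = -59.66028°, λ = -132.18722°
GRAV3: φ = -65.74417°, λ = -117.93194°
Δλ = 14.2553°
y = sin Δλ · cos φ₂ = 0.101159
x = cos φ₁ sin φ₂ − sin φ₁ cos φ₂ cos Δλ = -0.116902
θ = atan2(y, x) = 139.1292° → 139.1292° (mod 360°)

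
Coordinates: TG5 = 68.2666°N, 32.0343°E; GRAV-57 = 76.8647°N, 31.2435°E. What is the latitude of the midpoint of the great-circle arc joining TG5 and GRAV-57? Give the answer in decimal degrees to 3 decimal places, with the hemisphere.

Bx = cos φ₂ cos Δλ = 0.227230,  By = cos φ₂ sin Δλ = -0.003136
φₘ = atan2(sin φ₁ + sin φ₂, √((cos φ₁ + Bx)² + By²)) = 72.56602°
λₘ = λ₁ + atan2(By, cos φ₁ + Bx) = 31.73355°

72.566°N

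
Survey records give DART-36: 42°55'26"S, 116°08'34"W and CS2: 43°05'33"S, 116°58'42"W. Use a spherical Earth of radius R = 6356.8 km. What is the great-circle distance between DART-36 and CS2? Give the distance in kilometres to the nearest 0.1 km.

DART-36: φ = -42.92389°, λ = -116.14278°
CS2: φ = -43.09250°, λ = -116.97833°
Δφ = -0.1686°,  Δλ = -0.8356°
a = sin²(Δφ/2) + cos φ₁ cos φ₂ sin²(Δλ/2) = 0.000031
c = 2·arcsin(√a) = 0.011063 rad = 0.6338°
d = R·c = 6356.8 × 0.011063 = 70.3 km

70.3 km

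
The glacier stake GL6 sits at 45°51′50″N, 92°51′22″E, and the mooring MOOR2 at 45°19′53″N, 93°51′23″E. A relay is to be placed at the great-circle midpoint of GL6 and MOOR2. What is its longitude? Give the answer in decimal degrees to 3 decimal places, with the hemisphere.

93.359°E

GL6: φ = +45.86389°, λ = +92.85611°
MOOR2: φ = +45.33139°, λ = +93.85639°
Bx = cos φ₂ cos Δλ = 0.702898,  By = cos φ₂ sin Δλ = 0.012273
φₘ = atan2(sin φ₁ + sin φ₂, √((cos φ₁ + Bx)² + By²)) = 45.59873°
λₘ = λ₁ + atan2(By, cos φ₁ + Bx) = 93.35862°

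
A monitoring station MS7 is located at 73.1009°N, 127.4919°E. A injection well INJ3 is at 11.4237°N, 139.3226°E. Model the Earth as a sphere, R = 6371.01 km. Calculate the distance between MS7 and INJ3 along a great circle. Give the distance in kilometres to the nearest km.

Δφ = -61.6772°,  Δλ = 11.8307°
a = sin²(Δφ/2) + cos φ₁ cos φ₂ sin²(Δλ/2) = 0.265807
c = 2·arcsin(√a) = 1.083333 rad = 62.0704°
d = R·c = 6371.01 × 1.083333 = 6901.9 km

6902 km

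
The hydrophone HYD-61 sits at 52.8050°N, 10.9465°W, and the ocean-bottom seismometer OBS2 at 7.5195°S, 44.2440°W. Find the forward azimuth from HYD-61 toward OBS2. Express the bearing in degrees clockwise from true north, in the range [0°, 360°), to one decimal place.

216.4°

Δλ = -33.2975°
y = sin Δλ · cos φ₂ = -0.544265
x = cos φ₁ sin φ₂ − sin φ₁ cos φ₂ cos Δλ = -0.739194
θ = atan2(y, x) = -143.6359° → 216.3641° (mod 360°)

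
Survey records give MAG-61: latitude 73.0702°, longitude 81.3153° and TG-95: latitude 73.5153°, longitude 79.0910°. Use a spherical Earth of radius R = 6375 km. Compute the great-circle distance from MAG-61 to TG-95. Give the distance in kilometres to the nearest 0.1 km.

Δφ = 0.4451°,  Δλ = -2.2243°
a = sin²(Δφ/2) + cos φ₁ cos φ₂ sin²(Δλ/2) = 0.000046
c = 2·arcsin(√a) = 0.013597 rad = 0.7790°
d = R·c = 6375 × 0.013597 = 86.7 km

86.7 km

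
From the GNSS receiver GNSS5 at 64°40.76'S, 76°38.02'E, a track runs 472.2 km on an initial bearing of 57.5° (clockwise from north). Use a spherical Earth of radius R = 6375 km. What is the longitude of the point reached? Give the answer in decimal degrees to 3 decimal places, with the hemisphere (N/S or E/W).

84.320°E

GNSS5: φ = -64.67933°, λ = +76.63367°
δ = d/R = 472.2/6375 = 0.074071 rad
φ₂ = arcsin(sin φ₁ cos δ + cos φ₁ sin δ cos θ)
   = arcsin(-0.90393·0.99726 + 0.42768·0.07400·0.53730) = -62.18322°
λ₂ = λ₁ + atan2(sin θ sin δ cos φ₁, cos δ − sin φ₁ sin φ₂) = 84.31995°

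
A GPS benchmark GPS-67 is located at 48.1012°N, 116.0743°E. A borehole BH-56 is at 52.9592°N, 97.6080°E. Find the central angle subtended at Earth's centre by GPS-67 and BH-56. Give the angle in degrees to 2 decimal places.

12.66°

Δφ = 4.8580°,  Δλ = -18.4663°
a = sin²(Δφ/2) + cos φ₁ cos φ₂ sin²(Δλ/2) = 0.012153
c = 2·arcsin(√a) = 0.220929 rad = 12.6583°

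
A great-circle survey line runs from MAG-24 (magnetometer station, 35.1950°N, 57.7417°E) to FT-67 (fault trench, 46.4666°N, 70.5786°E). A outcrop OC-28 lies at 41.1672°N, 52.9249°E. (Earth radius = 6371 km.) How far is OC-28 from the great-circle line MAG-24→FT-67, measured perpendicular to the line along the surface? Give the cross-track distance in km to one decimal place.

726.4 km

δ₁₃ = central angle MAG-24→OC-28 = 0.123368 rad  (haversine)
θ₁₃ = bearing MAG-24→OC-28 = 329.090°,  θ₁₂ = bearing MAG-24→FT-67 = 36.690°
dₓₜ = R·arcsin(sin δ₁₃ · sin(θ₁₃ − θ₁₂)) = 6371·arcsin(0.12305·sin(292.400°)) = -726.399 km
|dₓₜ| = 726.399 km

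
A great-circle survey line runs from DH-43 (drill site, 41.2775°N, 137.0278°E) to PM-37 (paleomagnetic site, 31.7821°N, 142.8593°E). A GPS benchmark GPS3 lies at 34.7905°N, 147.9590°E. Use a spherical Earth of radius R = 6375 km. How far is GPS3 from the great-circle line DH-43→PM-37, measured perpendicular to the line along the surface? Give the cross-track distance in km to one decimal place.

δ₁₃ = central angle DH-43→GPS3 = 0.187898 rad  (haversine)
θ₁₃ = bearing DH-43→GPS3 = 123.518°,  θ₁₂ = bearing DH-43→PM-37 = 151.946°
dₓₜ = R·arcsin(sin δ₁₃ · sin(θ₁₃ − θ₁₂)) = 6375·arcsin(0.18679·sin(-28.428°)) = -567.639 km
|dₓₜ| = 567.639 km

567.6 km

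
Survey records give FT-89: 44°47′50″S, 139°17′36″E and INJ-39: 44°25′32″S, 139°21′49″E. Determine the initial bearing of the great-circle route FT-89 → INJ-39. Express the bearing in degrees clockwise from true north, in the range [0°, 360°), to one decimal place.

FT-89: φ = -44.79722°, λ = +139.29333°
INJ-39: φ = -44.42556°, λ = +139.36361°
Δλ = 0.0703°
y = sin Δλ · cos φ₂ = 0.000876
x = cos φ₁ sin φ₂ − sin φ₁ cos φ₂ cos Δλ = 0.006486
θ = atan2(y, x) = 7.6912° → 7.6912° (mod 360°)

7.7°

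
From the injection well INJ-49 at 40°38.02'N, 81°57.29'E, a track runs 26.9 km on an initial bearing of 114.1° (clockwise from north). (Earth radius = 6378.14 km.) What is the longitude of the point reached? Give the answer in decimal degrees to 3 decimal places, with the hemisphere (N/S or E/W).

82.245°E

INJ-49: φ = +40.63367°, λ = +81.95483°
δ = d/R = 26.9/6378.14 = 0.004218 rad
φ₂ = arcsin(sin φ₁ cos δ + cos φ₁ sin δ cos θ)
   = arcsin(0.65122·0.99999 + 0.75889·0.00422·-0.40833) = 40.53463°
λ₂ = λ₁ + atan2(sin θ sin δ cos φ₁, cos δ − sin φ₁ sin φ₂) = 82.24507°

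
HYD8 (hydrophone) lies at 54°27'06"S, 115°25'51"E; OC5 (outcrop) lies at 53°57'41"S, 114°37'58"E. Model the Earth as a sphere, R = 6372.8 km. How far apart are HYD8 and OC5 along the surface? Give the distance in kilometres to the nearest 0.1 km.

HYD8: φ = -54.45167°, λ = +115.43083°
OC5: φ = -53.96139°, λ = +114.63278°
Δφ = 0.4903°,  Δλ = -0.7981°
a = sin²(Δφ/2) + cos φ₁ cos φ₂ sin²(Δλ/2) = 0.000035
c = 2·arcsin(√a) = 0.011814 rad = 0.6769°
d = R·c = 6372.8 × 0.011814 = 75.3 km

75.3 km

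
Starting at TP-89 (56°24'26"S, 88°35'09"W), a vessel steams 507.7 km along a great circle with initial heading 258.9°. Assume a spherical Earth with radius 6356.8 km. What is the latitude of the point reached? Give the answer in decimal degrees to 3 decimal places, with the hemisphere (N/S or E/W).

TP-89: φ = -56.40722°, λ = -88.58583°
δ = d/R = 507.7/6356.8 = 0.079867 rad
φ₂ = arcsin(sin φ₁ cos δ + cos φ₁ sin δ cos θ)
   = arcsin(-0.83299·0.99681 + 0.55329·0.07978·-0.19252) = -57.01720°
λ₂ = λ₁ + atan2(sin θ sin δ cos φ₁, cos δ − sin φ₁ sin φ₂) = -96.85437°

57.017°S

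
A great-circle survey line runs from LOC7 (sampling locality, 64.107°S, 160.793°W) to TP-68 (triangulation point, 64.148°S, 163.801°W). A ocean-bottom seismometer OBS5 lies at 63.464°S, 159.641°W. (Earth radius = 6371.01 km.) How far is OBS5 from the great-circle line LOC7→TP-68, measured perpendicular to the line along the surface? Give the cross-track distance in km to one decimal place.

67.7 km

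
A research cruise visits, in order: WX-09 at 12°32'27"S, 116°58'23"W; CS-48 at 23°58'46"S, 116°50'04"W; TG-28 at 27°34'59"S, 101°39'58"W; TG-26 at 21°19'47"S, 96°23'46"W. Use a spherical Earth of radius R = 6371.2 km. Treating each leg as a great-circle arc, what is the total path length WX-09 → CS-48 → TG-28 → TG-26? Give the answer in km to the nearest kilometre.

3718 km

WX-09: φ = -12.54083°, λ = -116.97306°
CS-48: φ = -23.97944°, λ = -116.83444°
TG-28: φ = -27.58306°, λ = -101.66611°
TG-26: φ = -21.32972°, λ = -96.39611°
WX-09→CS-48: c = 0.199655 rad, d = 1272.04 km
CS-48→TG-28: c = 0.246350 rad, d = 1569.55 km
TG-28→TG-26: c = 0.137513 rad, d = 876.12 km
Total = 1272.04 + 1569.55 + 876.12 = 3717.71 km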